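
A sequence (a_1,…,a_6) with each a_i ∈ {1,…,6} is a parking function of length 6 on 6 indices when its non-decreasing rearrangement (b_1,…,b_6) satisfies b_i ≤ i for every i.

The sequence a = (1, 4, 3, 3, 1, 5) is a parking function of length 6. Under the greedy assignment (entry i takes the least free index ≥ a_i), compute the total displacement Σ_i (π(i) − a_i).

Σπ = 21 ({1..6} each once); Σa = 1+4+3+3+1+5 = 17; disp = 21−17 = 4.

4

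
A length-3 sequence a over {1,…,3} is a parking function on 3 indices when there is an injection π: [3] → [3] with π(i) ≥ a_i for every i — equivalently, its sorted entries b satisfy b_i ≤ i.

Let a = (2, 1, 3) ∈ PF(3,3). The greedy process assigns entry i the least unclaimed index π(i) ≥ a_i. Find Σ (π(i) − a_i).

Σπ = 6 ({1..3} each once); Σa = 2+1+3 = 6; disp = 6−6 = 0.

0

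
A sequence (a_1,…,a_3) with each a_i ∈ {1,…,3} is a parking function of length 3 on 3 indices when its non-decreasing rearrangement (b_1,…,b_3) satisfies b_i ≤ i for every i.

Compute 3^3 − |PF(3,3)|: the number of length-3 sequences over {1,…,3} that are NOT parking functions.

Count = (3+1−3)·(3+1)^{3−1} = 1 · 16 = 16 (Konheim–Weiss)
One tuple (3,2,3) → sorted (2,3,3): b_1=2>1, not a PF.
3^3 − 16 = 27 − 16 = 11

11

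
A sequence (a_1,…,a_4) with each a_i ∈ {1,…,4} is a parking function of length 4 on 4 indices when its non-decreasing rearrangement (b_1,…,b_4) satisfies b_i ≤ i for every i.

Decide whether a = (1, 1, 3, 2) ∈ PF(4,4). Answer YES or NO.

Sorted: b = (1, 1, 2, 3).
  b_1=1 ≤ 1
  b_2=1 ≤ 2
  b_3=2 ≤ 3
  b_4=3 ≤ 4
All bounds hold ⇒ YES

YES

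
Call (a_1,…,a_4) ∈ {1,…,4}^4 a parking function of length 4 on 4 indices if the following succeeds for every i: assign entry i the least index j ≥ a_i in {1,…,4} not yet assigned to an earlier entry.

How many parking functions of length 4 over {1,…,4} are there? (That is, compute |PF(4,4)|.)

125

|PF| = (4+1−4)·(4+1)^{4−1} = 1×125 = 125 (Konheim–Weiss)
Check (2,2,1,4) → sorted (1,2,2,4): b_i ≤ i ∀i, a PF.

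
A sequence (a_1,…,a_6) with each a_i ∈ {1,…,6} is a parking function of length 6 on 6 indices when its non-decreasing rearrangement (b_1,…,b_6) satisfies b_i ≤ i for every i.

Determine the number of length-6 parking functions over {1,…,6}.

Count = (6+1−6)·(6+1)^{6−1} = 1·16807 = 16807
Check (1,2,2,3,3,1) → sorted (1,1,2,2,3,3): b_i ≤ i ∀i, a PF.

16807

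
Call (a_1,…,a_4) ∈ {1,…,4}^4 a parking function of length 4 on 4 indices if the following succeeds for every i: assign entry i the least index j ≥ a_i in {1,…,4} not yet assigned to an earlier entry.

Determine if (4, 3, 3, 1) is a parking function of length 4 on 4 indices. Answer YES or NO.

Rearranged: b = (1, 3, 3, 4).
  b_1=1 ≤ 1
  b_2=3 > 2
  fails at i=2 ⇒ NO

NO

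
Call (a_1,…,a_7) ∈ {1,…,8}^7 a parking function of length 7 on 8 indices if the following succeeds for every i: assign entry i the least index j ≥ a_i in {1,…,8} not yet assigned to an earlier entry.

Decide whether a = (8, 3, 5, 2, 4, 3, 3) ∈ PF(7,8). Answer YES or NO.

Order a: b = (2, 3, 3, 3, 4, 5, 8).
  b_1=2 ≤ 2
  b_2=3 ≤ 3
  b_3=3 ≤ 4
  b_4=3 ≤ 5
  b_5=4 ≤ 6
  b_6=5 ≤ 7
  b_7=8 ≤ 8
All bounds hold ⇒ YES

YES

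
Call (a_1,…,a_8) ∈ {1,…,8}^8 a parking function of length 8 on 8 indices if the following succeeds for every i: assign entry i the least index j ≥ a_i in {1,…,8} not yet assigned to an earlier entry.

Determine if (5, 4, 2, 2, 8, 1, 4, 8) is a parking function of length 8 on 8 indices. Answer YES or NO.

Rearranged: b = (1, 2, 2, 4, 4, 5, 8, 8).
  b_1=1 ≤ 1
  b_2=2 ≤ 2
  b_3=2 ≤ 3
  b_4=4 ≤ 4
  b_5=4 ≤ 5
  b_6=5 ≤ 6
  b_7=8 > 7
  fails at i=7 ⇒ NO

NO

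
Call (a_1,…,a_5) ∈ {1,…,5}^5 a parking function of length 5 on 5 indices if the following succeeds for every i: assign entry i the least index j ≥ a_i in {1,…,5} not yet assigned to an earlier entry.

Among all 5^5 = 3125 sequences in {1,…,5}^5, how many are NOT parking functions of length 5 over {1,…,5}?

1829

|PF(5,5)| = (5+1−5)·(5+1)^{5−1} = 1·1296 = 1296 (Pollak)
E.g. (4,4,5,5,4) → sorted (4,4,4,5,5): b_1=4>1, not a PF.
So 3125 − 1296 = 1829 fail.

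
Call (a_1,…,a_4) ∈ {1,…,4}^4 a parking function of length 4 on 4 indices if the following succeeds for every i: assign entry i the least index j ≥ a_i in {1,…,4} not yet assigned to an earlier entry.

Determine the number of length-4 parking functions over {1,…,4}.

125

|PF(4,4)| = 1·5^3 = 1·125 = 125 (Pollak)
Example (3,2,1,3) → sorted (1,2,3,3): b_i ≤ i ∀i, a PF.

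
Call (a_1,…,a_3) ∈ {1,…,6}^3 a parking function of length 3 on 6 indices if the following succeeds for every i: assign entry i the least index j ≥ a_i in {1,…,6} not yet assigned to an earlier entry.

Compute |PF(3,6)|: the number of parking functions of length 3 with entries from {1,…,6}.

196

|PF(3,6)| = (7−3)·7^(3−1) = 4·49 = 196
One tuple (3,2,3) → sorted (2,3,3): b_i ≤ 3+i ∀i, a PF.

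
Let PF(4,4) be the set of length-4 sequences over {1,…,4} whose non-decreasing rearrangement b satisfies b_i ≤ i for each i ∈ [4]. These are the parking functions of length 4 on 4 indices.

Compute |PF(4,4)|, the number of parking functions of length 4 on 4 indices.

Count = (4−4+1)·(4+1)^(4−1) = 1 · 125 = 125 (Pollak)
E.g. (1,1,1,4) → sorted (1,1,1,4): b_i ≤ i ∀i, a PF.

125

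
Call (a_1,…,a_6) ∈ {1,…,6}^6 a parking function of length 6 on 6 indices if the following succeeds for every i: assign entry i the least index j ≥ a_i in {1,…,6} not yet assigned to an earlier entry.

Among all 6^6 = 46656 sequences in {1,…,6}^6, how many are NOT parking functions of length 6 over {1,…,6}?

29849

|PF(6,6)| = (6−6+1)·(6+1)^(6−1) = 1·16807 = 16807 (Pollak)
One tuple (4,4,3,2,5,3) → sorted (2,3,3,4,4,5): b_1=2>1, not a PF.
Total 46656; non-PF = 46656−16807 = 29849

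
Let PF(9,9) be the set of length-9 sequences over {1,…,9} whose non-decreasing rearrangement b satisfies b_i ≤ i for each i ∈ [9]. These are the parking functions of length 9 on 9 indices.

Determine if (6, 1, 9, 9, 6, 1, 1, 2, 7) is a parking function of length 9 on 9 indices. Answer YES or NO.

Sorted: b = (1, 1, 1, 2, 6, 6, 7, 9, 9).
  b_1=1 ≤ 1
  b_2=1 ≤ 2
  b_3=1 ≤ 3
  b_4=2 ≤ 4
  b_5=6 > 5
  fails at i=5 ⇒ NO

NO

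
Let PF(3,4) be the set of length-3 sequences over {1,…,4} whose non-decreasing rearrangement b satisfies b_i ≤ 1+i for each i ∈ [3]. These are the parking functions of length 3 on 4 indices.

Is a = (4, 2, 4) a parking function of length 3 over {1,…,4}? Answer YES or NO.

Sorted: b = (2, 4, 4).
  b_1=2 ≤ 2
  b_2=4 > 3
  fails at i=2 ⇒ NO

NO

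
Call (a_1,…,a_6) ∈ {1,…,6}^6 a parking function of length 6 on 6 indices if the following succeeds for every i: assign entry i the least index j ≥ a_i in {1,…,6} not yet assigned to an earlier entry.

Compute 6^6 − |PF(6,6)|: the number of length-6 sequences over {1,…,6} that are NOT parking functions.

29849

Count = (6+1−6)·(6+1)^{6−1} = 1 · 16807 = 16807 [KW]
E.g. (4,5,5,5,5,4) → sorted (4,4,5,5,5,5): b_1=4>1, not a PF.
Total 46656; non-PF = 46656−16807 = 29849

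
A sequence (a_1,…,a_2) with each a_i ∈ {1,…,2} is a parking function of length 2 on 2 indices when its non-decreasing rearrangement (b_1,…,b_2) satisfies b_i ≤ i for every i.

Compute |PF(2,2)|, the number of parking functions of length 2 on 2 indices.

Count = (2−2+1)·(2+1)^(2−1) = 1×3 = 3 (Pollak)
Example (1,2) → sorted (1,2): b_i ≤ i ∀i, a PF.

3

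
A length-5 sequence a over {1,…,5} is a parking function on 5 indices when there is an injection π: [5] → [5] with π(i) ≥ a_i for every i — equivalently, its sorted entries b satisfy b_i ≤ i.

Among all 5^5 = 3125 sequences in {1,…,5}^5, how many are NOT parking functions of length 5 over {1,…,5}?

1829

#PF = (6−5)·6^(5−1) = 1·1296 = 1296 (Konheim–Weiss)
One tuple (4,1,5,5,1) → sorted (1,1,4,5,5): b_3=4>3, not a PF.
So 3125 − 1296 = 1829 fail.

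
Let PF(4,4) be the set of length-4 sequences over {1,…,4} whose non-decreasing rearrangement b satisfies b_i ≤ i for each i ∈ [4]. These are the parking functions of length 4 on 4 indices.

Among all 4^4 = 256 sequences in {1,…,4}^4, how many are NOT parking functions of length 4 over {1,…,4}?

131

Count = (4+1−4)·(4+1)^{4−1} = 1×125 = 125 (Pollak)
E.g. (3,3,2,3) → sorted (2,3,3,3): b_1=2>1, not a PF.
4^4 − 125 = 256 − 125 = 131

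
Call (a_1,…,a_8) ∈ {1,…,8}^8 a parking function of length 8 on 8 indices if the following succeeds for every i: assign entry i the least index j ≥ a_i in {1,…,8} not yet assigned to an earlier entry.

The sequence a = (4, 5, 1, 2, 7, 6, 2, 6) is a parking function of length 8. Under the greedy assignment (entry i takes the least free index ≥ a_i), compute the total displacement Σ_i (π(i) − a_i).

3

Σπ = 8·9/2 = 36 (π permutes [8]); Σa = 4+5+1+2+7+6+2+6 = 33; disp = 36−33 = 3.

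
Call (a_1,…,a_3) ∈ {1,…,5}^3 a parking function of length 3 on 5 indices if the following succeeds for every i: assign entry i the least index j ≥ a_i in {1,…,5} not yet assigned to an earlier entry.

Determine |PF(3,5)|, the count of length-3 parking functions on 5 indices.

108

|PF| = (5−3+1)·(5+1)^(3−1) = 3·36 = 108 (Pollak)
Example (5,4,2) → sorted (2,4,5): b_i ≤ 2+i ∀i, a PF.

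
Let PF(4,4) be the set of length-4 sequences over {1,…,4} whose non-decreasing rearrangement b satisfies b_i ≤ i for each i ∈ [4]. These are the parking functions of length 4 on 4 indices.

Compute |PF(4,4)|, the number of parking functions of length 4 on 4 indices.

125

Count = (4+1−4)·(4+1)^{4−1} = 1·125 = 125 (Pollak)
E.g. (3,2,1,3) → sorted (1,2,3,3): b_i ≤ i ∀i, a PF.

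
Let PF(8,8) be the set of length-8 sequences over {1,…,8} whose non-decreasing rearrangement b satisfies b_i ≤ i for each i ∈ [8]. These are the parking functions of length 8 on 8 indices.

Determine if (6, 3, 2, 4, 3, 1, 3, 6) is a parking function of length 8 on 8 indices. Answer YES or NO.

Sorted: b = (1, 2, 3, 3, 3, 4, 6, 6).
  b_1=1 ≤ 1
  b_2=2 ≤ 2
  b_3=3 ≤ 3
  b_4=3 ≤ 4
  b_5=3 ≤ 5
  b_6=4 ≤ 6
  b_7=6 ≤ 7
  b_8=6 ≤ 8
All bounds hold ⇒ YES

YES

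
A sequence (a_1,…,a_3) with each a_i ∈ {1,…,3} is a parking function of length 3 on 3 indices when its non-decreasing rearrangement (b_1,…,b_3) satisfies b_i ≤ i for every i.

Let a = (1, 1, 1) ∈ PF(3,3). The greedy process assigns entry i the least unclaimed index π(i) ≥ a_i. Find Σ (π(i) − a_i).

3

Σπ = 3·4/2 = 6 (π permutes [3]); Σa = 1+1+1 = 3; disp = 6−3 = 3.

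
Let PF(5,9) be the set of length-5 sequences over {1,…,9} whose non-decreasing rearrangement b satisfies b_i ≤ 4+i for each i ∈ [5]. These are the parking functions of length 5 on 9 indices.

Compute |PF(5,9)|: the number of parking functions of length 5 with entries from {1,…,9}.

Count = (10−5)·10^(5−1) = 5·10000 = 50000 (Konheim–Weiss)
E.g. (7,7,6,2,8) → sorted (2,6,7,7,8): b_i ≤ 4+i ∀i, a PF.

50000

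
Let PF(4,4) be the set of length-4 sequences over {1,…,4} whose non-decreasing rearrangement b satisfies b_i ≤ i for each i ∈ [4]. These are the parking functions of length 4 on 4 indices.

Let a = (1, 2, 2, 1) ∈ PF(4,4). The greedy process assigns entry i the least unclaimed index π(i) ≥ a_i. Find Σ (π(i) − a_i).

4

Σπ = 10 ({1..4} each once); Σa = 1+2+2+1 = 6; disp = 10−6 = 4.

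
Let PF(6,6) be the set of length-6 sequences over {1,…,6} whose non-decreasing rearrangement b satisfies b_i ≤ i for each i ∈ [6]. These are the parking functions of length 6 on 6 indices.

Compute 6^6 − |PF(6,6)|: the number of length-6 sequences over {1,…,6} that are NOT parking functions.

29849

#PF = (7−6)·7^(6−1) = 1 · 16807 = 16807 (Pollak)
E.g. (3,3,5,6,4,3) → sorted (3,3,3,4,5,6): b_1=3>1, not a PF.
6^6 − 16807 = 46656 − 16807 = 29849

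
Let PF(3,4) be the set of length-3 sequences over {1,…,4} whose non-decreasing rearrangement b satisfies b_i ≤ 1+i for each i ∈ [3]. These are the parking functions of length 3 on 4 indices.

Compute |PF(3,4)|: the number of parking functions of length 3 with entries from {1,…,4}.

|PF| = (5−3)·5^(3−1) = 2 · 25 = 50 (Pollak)
E.g. (3,1,1) → sorted (1,1,3): b_i ≤ 1+i ∀i, a PF.

50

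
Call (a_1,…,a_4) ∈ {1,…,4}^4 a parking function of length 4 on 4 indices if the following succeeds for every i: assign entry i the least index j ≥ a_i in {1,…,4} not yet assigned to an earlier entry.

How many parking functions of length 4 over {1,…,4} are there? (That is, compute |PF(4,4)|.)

125

|PF| = (4+1−4)·(4+1)^{4−1} = 1·125 = 125 [KW]
One tuple (3,1,1,2) → sorted (1,1,2,3): b_i ≤ i ∀i, a PF.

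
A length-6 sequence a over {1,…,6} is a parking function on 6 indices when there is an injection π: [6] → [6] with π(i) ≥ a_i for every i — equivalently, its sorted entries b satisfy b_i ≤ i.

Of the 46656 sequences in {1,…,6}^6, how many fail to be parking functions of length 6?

#PF = (6+1−6)·(6+1)^{6−1} = 1×16807 = 16807 (Pollak)
Example (3,3,4,1,6,3) → sorted (1,3,3,3,4,6): b_2=3>2, not a PF.
Total 46656; non-PF = 46656−16807 = 29849

29849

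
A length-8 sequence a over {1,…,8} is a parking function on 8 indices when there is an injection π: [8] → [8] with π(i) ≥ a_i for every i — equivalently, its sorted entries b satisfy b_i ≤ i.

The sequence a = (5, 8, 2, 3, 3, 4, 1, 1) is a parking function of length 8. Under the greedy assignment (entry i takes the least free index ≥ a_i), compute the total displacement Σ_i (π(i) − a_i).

9

Σπ = 8·9/2 = 36 (π permutes [8]); Σa = 5+8+2+3+3+4+1+1 = 27; disp = 36−27 = 9.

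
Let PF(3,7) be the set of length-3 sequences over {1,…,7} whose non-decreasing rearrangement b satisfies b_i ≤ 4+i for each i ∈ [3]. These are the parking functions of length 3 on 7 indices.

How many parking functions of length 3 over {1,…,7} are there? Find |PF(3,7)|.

320

|PF(3,7)| = (8−3)·8^(3−1) = 5×64 = 320 (Konheim–Weiss)
One tuple (3,5,1) → sorted (1,3,5): b_i ≤ 4+i ∀i, a PF.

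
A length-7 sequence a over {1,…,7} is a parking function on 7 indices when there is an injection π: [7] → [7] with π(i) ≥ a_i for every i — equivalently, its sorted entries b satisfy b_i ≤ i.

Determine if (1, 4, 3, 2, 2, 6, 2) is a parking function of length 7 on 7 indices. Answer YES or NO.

Sorted: b = (1, 2, 2, 2, 3, 4, 6).
  b_1=1 ≤ 1
  b_2=2 ≤ 2
  b_3=2 ≤ 3
  b_4=2 ≤ 4
  b_5=3 ≤ 5
  b_6=4 ≤ 6
  b_7=6 ≤ 7
All bounds hold ⇒ YES

YES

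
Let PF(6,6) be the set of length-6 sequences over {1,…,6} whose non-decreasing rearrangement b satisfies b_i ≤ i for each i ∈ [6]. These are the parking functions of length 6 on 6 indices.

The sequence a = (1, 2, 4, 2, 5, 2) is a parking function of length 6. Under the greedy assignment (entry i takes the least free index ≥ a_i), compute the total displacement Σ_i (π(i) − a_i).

5

Σπ = 21 ({1..6} each once); Σa = 1+2+4+2+5+2 = 16; disp = 21−16 = 5.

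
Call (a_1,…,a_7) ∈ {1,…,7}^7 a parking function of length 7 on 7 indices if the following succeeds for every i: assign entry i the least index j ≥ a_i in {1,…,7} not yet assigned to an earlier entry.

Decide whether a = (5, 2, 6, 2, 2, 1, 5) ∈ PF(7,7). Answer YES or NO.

YES

Sorted: b = (1, 2, 2, 2, 5, 5, 6).
  b_1=1 ≤ 1
  b_2=2 ≤ 2
  b_3=2 ≤ 3
  b_4=2 ≤ 4
  b_5=5 ≤ 5
  b_6=5 ≤ 6
  b_7=6 ≤ 7
All bounds hold ⇒ YES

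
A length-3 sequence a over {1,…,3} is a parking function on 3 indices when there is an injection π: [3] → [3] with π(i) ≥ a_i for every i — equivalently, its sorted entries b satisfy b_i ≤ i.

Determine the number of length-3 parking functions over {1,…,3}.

#PF = 1·4^2 = 1×16 = 16 (Konheim–Weiss)
Example (2,1,1) → sorted (1,1,2): b_i ≤ i ∀i, a PF.

16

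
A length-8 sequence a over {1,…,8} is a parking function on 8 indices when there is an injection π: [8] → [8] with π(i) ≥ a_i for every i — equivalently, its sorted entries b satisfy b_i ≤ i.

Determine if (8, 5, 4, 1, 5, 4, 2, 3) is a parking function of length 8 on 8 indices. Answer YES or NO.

YES

Sorted: b = (1, 2, 3, 4, 4, 5, 5, 8).
  b_1=1 ≤ 1
  b_2=2 ≤ 2
  b_3=3 ≤ 3
  b_4=4 ≤ 4
  b_5=4 ≤ 5
  b_6=5 ≤ 6
  b_7=5 ≤ 7
  b_8=8 ≤ 8
All bounds hold ⇒ YES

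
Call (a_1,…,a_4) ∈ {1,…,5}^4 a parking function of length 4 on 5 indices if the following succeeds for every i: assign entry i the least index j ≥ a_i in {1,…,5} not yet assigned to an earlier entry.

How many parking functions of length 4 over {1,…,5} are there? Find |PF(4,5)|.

432

#PF = (5−4+1)·(5+1)^(4−1) = 2·216 = 432
E.g. (2,3,3,5) → sorted (2,3,3,5): b_i ≤ 1+i ∀i, a PF.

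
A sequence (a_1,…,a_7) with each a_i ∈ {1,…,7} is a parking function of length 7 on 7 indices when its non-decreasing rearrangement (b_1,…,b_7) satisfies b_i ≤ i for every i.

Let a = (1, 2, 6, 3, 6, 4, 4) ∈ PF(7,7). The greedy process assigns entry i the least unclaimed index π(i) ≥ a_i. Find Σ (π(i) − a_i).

2

Σπ = 28 ({1..7} each once); Σa = 1+2+6+3+6+4+4 = 26; disp = 28−26 = 2.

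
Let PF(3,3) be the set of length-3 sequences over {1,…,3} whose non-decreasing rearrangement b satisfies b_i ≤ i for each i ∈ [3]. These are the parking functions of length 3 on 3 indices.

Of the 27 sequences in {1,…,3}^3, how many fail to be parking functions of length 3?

|PF| = 1·4^2 = 1·16 = 16 (Konheim–Weiss)
Check (3,3,3) → sorted (3,3,3): b_1=3>1, not a PF.
Total 27; non-PF = 27−16 = 11

11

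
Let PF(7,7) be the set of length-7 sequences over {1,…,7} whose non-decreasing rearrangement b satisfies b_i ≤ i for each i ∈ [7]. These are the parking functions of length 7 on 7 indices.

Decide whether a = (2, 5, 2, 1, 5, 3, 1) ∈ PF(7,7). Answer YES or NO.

Sorted: b = (1, 1, 2, 2, 3, 5, 5).
  b_1=1 ≤ 1
  b_2=1 ≤ 2
  b_3=2 ≤ 3
  b_4=2 ≤ 4
  b_5=3 ≤ 5
  b_6=5 ≤ 6
  b_7=5 ≤ 7
All bounds hold ⇒ YES

YES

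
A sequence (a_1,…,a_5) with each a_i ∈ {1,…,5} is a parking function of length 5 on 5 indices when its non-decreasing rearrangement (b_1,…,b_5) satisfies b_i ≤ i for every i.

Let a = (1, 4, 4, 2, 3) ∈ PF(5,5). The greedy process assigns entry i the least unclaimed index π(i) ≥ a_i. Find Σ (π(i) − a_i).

1

Σπ = 15 ({1..5} each once); Σa = 1+4+4+2+3 = 14; disp = 15−14 = 1.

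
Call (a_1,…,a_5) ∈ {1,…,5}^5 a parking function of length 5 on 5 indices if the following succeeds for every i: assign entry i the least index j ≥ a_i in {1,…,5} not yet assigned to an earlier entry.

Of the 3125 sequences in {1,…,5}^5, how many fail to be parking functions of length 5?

1829

|PF| = (5+1−5)·(5+1)^{5−1} = 1×1296 = 1296
Check (3,4,5,4,3) → sorted (3,3,4,4,5): b_1=3>1, not a PF.
5^5 − 1296 = 3125 − 1296 = 1829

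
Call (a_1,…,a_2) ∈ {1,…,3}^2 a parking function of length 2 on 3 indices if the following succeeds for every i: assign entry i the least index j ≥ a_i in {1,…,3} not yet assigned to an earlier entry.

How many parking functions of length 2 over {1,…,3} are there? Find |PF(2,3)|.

#PF = (3−2+1)·(3+1)^(2−1) = 2·4 = 8
E.g. (2,3) → sorted (2,3): b_i ≤ 1+i ∀i, a PF.

8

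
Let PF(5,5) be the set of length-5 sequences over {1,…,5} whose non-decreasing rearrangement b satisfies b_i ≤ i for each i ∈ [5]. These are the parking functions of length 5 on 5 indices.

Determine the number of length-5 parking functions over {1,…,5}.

1296

#PF = (6−5)·6^(5−1) = 1×1296 = 1296 [KW]
Check (3,2,2,3,1) → sorted (1,2,2,3,3): b_i ≤ i ∀i, a PF.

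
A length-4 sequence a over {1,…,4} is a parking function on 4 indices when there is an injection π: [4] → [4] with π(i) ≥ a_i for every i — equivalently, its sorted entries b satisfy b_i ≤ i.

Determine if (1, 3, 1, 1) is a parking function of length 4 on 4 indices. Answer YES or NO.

YES

Sorted: b = (1, 1, 1, 3).
  b_1=1 ≤ 1
  b_2=1 ≤ 2
  b_3=1 ≤ 3
  b_4=3 ≤ 4
All bounds hold ⇒ YES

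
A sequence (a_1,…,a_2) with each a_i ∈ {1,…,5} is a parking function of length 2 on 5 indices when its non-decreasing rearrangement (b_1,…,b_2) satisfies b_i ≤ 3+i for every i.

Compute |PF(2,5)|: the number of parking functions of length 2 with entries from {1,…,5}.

24

Count = (6−2)·6^(2−1) = 4 · 6 = 24 [KW]
E.g. (4,5) → sorted (4,5): b_i ≤ 3+i ∀i, a PF.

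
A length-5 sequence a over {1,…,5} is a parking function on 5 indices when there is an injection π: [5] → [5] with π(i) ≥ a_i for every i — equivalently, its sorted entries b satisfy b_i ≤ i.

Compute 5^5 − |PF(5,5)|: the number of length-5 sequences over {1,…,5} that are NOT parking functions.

|PF| = (5−5+1)·(5+1)^(5−1) = 1 · 1296 = 1296 (Pollak)
One tuple (4,2,5,4,4) → sorted (2,4,4,4,5): b_1=2>1, not a PF.
5^5 − 1296 = 3125 − 1296 = 1829

1829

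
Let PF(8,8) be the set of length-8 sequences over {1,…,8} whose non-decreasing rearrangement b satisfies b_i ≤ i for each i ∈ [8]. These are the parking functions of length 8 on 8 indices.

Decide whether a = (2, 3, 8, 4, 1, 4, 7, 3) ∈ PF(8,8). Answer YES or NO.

YES

Order a: b = (1, 2, 3, 3, 4, 4, 7, 8).
  b_1=1 ≤ 1
  b_2=2 ≤ 2
  b_3=3 ≤ 3
  b_4=3 ≤ 4
  b_5=4 ≤ 5
  b_6=4 ≤ 6
  b_7=7 ≤ 7
  b_8=8 ≤ 8
All bounds hold ⇒ YES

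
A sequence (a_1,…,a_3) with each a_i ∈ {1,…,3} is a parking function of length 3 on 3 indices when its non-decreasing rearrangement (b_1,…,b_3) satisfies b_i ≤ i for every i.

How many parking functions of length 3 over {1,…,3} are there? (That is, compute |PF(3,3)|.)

16

#PF = (3−3+1)·(3+1)^(3−1) = 1·16 = 16 [KW]
Check (2,1,3) → sorted (1,2,3): b_i ≤ i ∀i, a PF.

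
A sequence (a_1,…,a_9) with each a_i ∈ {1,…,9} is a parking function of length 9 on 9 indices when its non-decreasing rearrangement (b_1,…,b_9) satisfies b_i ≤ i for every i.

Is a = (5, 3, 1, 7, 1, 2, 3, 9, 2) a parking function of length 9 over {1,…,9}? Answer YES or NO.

YES

Order a: b = (1, 1, 2, 2, 3, 3, 5, 7, 9).
  b_1=1 ≤ 1
  b_2=1 ≤ 2
  b_3=2 ≤ 3
  b_4=2 ≤ 4
  b_5=3 ≤ 5
  b_6=3 ≤ 6
  b_7=5 ≤ 7
  b_8=7 ≤ 8
  b_9=9 ≤ 9
All bounds hold ⇒ YES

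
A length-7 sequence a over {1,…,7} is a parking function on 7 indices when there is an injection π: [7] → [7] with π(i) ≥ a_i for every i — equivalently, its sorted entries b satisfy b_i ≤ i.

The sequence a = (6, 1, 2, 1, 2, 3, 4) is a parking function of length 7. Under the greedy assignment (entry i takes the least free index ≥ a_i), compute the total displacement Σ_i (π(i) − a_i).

Σπ = 28 ({1..7} each once); Σa = 6+1+2+1+2+3+4 = 19; disp = 28−19 = 9.

9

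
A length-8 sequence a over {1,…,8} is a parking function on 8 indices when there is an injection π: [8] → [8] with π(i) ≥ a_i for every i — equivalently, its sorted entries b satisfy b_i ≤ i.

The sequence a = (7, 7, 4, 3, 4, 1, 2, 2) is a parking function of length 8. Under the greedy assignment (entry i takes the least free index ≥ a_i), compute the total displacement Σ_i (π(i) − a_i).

6

Σπ = 36 ({1..8} each once); Σa = 7+7+4+3+4+1+2+2 = 30; disp = 36−30 = 6.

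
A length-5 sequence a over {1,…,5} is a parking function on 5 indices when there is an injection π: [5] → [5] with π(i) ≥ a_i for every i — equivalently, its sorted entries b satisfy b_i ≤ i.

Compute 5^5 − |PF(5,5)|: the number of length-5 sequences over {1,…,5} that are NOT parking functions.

1829

|PF(5,5)| = 1·6^4 = 1 · 1296 = 1296 (Konheim–Weiss)
E.g. (5,5,5,1,2) → sorted (1,2,5,5,5): b_3=5>3, not a PF.
5^5 − 1296 = 3125 − 1296 = 1829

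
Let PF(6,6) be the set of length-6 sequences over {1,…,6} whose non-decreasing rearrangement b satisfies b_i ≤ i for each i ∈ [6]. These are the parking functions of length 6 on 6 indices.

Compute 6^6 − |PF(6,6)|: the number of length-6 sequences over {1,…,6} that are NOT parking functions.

29849

|PF(6,6)| = (6+1−6)·(6+1)^{6−1} = 1·16807 = 16807 (Pollak)
One tuple (2,5,5,6,6,6) → sorted (2,5,5,6,6,6): b_1=2>1, not a PF.
Total 46656; non-PF = 46656−16807 = 29849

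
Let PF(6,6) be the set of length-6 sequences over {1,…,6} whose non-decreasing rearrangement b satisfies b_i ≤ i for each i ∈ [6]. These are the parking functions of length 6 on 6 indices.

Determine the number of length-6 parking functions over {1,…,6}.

#PF = (6−6+1)·(6+1)^(6−1) = 1·16807 = 16807 (Pollak)
Example (2,4,5,2,1,5) → sorted (1,2,2,4,5,5): b_i ≤ i ∀i, a PF.

16807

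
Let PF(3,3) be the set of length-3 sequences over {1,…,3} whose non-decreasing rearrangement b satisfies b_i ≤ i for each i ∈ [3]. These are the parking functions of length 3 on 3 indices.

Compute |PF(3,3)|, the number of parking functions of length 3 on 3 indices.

16

|PF| = (3+1−3)·(3+1)^{3−1} = 1·16 = 16 (Pollak)
One tuple (2,1,3) → sorted (1,2,3): b_i ≤ i ∀i, a PF.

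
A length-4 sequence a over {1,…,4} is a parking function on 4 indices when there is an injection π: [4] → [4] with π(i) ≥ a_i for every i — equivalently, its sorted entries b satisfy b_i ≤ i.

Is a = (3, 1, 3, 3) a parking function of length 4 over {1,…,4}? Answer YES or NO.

NO

Rearranged: b = (1, 3, 3, 3).
  b_1=1 ≤ 1
  b_2=3 > 2
  fails at i=2 ⇒ NO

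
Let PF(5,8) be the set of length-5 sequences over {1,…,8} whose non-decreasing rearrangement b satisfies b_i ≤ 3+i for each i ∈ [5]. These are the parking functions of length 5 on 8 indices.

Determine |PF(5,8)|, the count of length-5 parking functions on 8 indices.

|PF| = 4·9^4 = 4×6561 = 26244 (Pollak)
E.g. (1,8,5,1,6) → sorted (1,1,5,6,8): b_i ≤ 3+i ∀i, a PF.

26244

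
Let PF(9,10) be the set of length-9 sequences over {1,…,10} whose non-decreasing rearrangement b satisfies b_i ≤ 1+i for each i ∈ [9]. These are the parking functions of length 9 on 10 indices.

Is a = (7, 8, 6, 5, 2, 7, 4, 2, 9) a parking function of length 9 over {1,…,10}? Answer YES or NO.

YES

Sorted: b = (2, 2, 4, 5, 6, 7, 7, 8, 9).
  b_1=2 ≤ 2
  b_2=2 ≤ 3
  b_3=4 ≤ 4
  b_4=5 ≤ 5
  b_5=6 ≤ 6
  b_6=7 ≤ 7
  b_7=7 ≤ 8
  b_8=8 ≤ 9
  b_9=9 ≤ 10
All bounds hold ⇒ YES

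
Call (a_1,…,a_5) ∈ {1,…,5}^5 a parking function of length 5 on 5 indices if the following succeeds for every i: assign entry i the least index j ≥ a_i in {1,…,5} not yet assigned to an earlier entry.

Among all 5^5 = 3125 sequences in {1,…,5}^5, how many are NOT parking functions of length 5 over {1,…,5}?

|PF(5,5)| = (5−5+1)·(5+1)^(5−1) = 1×1296 = 1296 (Konheim–Weiss)
Example (5,5,1,1,5) → sorted (1,1,5,5,5): b_3=5>3, not a PF.
Total 3125; non-PF = 3125−1296 = 1829

1829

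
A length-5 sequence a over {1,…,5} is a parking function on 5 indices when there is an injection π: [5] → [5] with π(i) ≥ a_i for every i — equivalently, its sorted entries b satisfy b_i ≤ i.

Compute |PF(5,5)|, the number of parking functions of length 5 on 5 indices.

1296

|PF| = (5−5+1)·(5+1)^(5−1) = 1 · 1296 = 1296 [KW]
E.g. (2,4,2,3,1) → sorted (1,2,2,3,4): b_i ≤ i ∀i, a PF.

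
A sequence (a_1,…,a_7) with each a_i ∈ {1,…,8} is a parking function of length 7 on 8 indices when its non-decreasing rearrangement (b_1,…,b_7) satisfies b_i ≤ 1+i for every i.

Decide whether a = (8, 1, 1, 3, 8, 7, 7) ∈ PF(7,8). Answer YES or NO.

NO

Sorted: b = (1, 1, 3, 7, 7, 8, 8).
  b_1=1 ≤ 2
  b_2=1 ≤ 3
  b_3=3 ≤ 4
  b_4=7 > 5
  fails at i=4 ⇒ NO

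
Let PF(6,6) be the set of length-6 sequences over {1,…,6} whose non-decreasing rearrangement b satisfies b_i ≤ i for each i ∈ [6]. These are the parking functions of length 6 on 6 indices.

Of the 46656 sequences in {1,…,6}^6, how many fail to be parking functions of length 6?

29849

Count = 1·7^5 = 1 · 16807 = 16807 [KW]
E.g. (2,2,6,6,6,4) → sorted (2,2,4,6,6,6): b_1=2>1, not a PF.
So 46656 − 16807 = 29849 fail.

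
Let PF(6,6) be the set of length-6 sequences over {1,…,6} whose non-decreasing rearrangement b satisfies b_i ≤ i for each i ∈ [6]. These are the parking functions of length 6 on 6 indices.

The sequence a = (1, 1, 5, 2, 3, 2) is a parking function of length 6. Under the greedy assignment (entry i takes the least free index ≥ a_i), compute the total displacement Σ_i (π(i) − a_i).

7

Σπ = 6·7/2 = 21 (π permutes [6]); Σa = 1+1+5+2+3+2 = 14; disp = 21−14 = 7.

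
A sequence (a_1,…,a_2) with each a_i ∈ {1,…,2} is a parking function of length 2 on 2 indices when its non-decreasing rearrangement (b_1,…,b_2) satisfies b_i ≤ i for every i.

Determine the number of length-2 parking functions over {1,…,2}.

3

#PF = (2+1−2)·(2+1)^{2−1} = 1 · 3 = 3
E.g. (1,1) → sorted (1,1): b_i ≤ i ∀i, a PF.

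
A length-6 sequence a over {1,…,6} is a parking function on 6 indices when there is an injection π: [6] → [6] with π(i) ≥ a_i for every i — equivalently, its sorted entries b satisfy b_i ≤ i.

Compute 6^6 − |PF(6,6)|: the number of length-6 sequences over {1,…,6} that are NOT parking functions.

Count = 1·7^5 = 1×16807 = 16807 (Konheim–Weiss)
E.g. (5,6,4,3,4,2) → sorted (2,3,4,4,5,6): b_1=2>1, not a PF.
6^6 − 16807 = 46656 − 16807 = 29849

29849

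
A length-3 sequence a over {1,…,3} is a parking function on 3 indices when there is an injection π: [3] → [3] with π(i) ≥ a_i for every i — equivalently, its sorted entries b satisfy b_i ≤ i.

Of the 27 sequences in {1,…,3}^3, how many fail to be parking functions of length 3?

|PF| = (3−3+1)·(3+1)^(3−1) = 1 · 16 = 16 (Pollak)
E.g. (3,1,3) → sorted (1,3,3): b_2=3>2, not a PF.
So 27 − 16 = 11 fail.

11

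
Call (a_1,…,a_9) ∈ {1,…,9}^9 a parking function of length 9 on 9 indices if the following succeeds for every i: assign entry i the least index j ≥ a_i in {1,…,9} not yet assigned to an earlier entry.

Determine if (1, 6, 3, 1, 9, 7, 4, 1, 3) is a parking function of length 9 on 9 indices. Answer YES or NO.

YES

Rearranged: b = (1, 1, 1, 3, 3, 4, 6, 7, 9).
  b_1=1 ≤ 1
  b_2=1 ≤ 2
  b_3=1 ≤ 3
  b_4=3 ≤ 4
  b_5=3 ≤ 5
  b_6=4 ≤ 6
  b_7=6 ≤ 7
  b_8=7 ≤ 8
  b_9=9 ≤ 9
All bounds hold ⇒ YES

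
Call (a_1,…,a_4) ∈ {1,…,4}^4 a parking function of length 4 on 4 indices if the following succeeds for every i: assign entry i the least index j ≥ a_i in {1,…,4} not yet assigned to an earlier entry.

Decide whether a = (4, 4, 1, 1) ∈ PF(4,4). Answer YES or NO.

Sorted: b = (1, 1, 4, 4).
  b_1=1 ≤ 1
  b_2=1 ≤ 2
  b_3=4 > 3
  fails at i=3 ⇒ NO

NO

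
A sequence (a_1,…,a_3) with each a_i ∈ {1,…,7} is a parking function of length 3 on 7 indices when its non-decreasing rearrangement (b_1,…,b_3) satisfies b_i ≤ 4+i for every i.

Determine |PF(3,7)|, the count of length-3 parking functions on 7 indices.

Count = (7+1−3)·(7+1)^{3−1} = 5×64 = 320
Example (5,1,7) → sorted (1,5,7): b_i ≤ 4+i ∀i, a PF.

320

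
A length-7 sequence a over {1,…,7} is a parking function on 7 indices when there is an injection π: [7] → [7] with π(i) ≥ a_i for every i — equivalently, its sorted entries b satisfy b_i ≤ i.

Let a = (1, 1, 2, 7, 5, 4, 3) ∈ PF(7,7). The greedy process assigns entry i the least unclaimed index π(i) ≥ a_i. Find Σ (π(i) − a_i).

Σπ = 28 ({1..7} each once); Σa = 1+1+2+7+5+4+3 = 23; disp = 28−23 = 5.

5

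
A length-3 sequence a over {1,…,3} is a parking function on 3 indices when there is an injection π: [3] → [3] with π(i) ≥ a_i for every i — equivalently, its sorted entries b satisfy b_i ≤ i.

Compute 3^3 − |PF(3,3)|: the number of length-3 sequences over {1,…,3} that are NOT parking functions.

11

|PF| = 1·4^2 = 1×16 = 16
E.g. (3,2,3) → sorted (2,3,3): b_1=2>1, not a PF.
Total 27; non-PF = 27−16 = 11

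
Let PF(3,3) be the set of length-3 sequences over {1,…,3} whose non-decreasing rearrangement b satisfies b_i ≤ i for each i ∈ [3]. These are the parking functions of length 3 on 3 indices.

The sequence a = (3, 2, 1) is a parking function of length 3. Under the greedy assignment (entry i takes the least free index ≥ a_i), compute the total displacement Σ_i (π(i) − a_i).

Σπ = 3·4/2 = 6 (π permutes [3]); Σa = 3+2+1 = 6; disp = 6−6 = 0.

0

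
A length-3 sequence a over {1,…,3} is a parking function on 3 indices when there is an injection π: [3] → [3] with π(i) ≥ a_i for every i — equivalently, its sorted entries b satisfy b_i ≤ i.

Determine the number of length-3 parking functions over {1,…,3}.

#PF = 1·4^2 = 1 · 16 = 16 (Pollak)
Check (2,1,2) → sorted (1,2,2): b_i ≤ i ∀i, a PF.

16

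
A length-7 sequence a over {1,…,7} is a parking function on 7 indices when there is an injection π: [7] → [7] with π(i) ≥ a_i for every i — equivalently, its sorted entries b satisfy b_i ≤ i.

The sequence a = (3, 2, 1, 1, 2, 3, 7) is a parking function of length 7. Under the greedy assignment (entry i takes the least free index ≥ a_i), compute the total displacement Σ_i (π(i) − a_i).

Σπ(i) = 1+…+7 = 28; Σa = 3+2+1+1+2+3+7 = 19; disp = 28−19 = 9.

9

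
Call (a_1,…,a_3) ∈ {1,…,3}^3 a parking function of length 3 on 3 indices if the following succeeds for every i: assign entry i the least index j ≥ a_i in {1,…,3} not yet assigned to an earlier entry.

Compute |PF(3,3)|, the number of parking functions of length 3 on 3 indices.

|PF| = (3−3+1)·(3+1)^(3−1) = 1·16 = 16
E.g. (1,2,3) → sorted (1,2,3): b_i ≤ i ∀i, a PF.

16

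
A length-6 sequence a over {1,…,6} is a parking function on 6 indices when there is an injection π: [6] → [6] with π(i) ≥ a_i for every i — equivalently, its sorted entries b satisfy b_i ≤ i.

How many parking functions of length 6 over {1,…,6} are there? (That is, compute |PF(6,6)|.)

16807

Count = (6−6+1)·(6+1)^(6−1) = 1 · 16807 = 16807 (Konheim–Weiss)
Check (6,1,2,1,1,4) → sorted (1,1,1,2,4,6): b_i ≤ i ∀i, a PF.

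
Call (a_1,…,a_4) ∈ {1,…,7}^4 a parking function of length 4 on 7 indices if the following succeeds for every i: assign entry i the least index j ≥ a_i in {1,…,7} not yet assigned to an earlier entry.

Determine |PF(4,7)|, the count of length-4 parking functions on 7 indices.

|PF| = (8−4)·8^(4−1) = 4 · 512 = 2048 (Konheim–Weiss)
E.g. (3,2,1,1) → sorted (1,1,2,3): b_i ≤ 3+i ∀i, a PF.

2048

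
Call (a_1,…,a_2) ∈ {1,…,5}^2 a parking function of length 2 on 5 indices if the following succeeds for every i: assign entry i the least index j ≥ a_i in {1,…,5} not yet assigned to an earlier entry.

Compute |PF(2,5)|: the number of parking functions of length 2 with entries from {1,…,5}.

24

Count = 4·6^1 = 4·6 = 24 (Pollak)
One tuple (3,1) → sorted (1,3): b_i ≤ 3+i ∀i, a PF.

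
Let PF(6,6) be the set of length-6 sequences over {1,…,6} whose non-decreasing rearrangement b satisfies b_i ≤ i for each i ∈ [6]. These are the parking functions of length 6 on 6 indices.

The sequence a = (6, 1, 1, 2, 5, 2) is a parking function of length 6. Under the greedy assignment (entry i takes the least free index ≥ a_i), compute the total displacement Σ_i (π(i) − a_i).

Σπ(i) = 1+…+6 = 21; Σa = 6+1+1+2+5+2 = 17; disp = 21−17 = 4.

4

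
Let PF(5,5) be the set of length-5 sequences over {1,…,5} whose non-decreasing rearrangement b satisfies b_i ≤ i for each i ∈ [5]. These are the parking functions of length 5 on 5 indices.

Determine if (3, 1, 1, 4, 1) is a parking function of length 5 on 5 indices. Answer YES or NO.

Order a: b = (1, 1, 1, 3, 4).
  b_1=1 ≤ 1
  b_2=1 ≤ 2
  b_3=1 ≤ 3
  b_4=3 ≤ 4
  b_5=4 ≤ 5
All bounds hold ⇒ YES

YES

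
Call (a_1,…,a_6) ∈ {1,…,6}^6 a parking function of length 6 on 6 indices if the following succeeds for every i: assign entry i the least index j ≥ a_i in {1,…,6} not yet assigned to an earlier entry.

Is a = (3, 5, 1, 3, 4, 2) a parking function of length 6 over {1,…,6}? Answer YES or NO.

Sorted: b = (1, 2, 3, 3, 4, 5).
  b_1=1 ≤ 1
  b_2=2 ≤ 2
  b_3=3 ≤ 3
  b_4=3 ≤ 4
  b_5=4 ≤ 5
  b_6=5 ≤ 6
All bounds hold ⇒ YES

YES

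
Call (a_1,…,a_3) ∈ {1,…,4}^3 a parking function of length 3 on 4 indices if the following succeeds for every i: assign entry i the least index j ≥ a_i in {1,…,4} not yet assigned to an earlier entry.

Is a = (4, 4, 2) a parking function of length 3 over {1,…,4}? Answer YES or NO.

NO

Rearranged: b = (2, 4, 4).
  b_1=2 ≤ 2
  b_2=4 > 3
  fails at i=2 ⇒ NO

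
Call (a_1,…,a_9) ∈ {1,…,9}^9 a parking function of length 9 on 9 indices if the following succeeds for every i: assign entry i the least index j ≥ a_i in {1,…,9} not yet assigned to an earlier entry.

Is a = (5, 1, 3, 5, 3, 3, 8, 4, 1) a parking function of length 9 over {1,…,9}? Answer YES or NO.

YES

Sorted: b = (1, 1, 3, 3, 3, 4, 5, 5, 8).
  b_1=1 ≤ 1
  b_2=1 ≤ 2
  b_3=3 ≤ 3
  b_4=3 ≤ 4
  b_5=3 ≤ 5
  b_6=4 ≤ 6
  b_7=5 ≤ 7
  b_8=5 ≤ 8
  b_9=8 ≤ 9
All bounds hold ⇒ YES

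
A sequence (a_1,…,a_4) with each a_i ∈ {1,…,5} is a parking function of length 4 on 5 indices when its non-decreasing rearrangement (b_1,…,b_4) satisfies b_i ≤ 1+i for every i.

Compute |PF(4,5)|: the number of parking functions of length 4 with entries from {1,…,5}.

#PF = (5+1−4)·(5+1)^{4−1} = 2 · 216 = 432 (Pollak)
One tuple (1,3,3,1) → sorted (1,1,3,3): b_i ≤ 1+i ∀i, a PF.

432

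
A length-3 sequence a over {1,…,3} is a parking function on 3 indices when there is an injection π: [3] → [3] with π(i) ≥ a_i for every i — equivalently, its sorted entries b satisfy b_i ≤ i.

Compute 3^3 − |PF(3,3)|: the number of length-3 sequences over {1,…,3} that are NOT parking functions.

#PF = (3+1−3)·(3+1)^{3−1} = 1·16 = 16 [KW]
One tuple (3,3,1) → sorted (1,3,3): b_2=3>2, not a PF.
So 27 − 16 = 11 fail.

11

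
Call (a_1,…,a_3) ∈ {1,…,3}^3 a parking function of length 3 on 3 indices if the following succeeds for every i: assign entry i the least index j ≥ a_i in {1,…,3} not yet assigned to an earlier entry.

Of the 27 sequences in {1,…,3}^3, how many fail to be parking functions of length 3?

11

#PF = 1·4^2 = 1×16 = 16 (Konheim–Weiss)
Example (3,2,2) → sorted (2,2,3): b_1=2>1, not a PF.
Total 27; non-PF = 27−16 = 11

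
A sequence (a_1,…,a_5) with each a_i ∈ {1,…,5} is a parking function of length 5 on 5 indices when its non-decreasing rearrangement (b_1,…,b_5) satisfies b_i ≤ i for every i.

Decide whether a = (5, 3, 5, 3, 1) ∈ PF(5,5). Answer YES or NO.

Sorted: b = (1, 3, 3, 5, 5).
  b_1=1 ≤ 1
  b_2=3 > 2
  fails at i=2 ⇒ NO

NO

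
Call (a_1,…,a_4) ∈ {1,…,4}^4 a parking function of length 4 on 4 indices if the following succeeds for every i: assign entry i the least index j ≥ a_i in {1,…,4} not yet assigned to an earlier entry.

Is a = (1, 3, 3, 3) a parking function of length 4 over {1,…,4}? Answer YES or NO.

NO

Order a: b = (1, 3, 3, 3).
  b_1=1 ≤ 1
  b_2=3 > 2
  fails at i=2 ⇒ NO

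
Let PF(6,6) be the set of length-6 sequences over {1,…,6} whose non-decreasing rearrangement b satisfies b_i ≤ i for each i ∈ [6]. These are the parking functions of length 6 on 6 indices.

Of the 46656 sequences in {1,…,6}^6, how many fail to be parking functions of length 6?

|PF(6,6)| = (7−6)·7^(6−1) = 1·16807 = 16807 (Pollak)
E.g. (6,5,6,4,6,1) → sorted (1,4,5,6,6,6): b_2=4>2, not a PF.
Total 46656; non-PF = 46656−16807 = 29849

29849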